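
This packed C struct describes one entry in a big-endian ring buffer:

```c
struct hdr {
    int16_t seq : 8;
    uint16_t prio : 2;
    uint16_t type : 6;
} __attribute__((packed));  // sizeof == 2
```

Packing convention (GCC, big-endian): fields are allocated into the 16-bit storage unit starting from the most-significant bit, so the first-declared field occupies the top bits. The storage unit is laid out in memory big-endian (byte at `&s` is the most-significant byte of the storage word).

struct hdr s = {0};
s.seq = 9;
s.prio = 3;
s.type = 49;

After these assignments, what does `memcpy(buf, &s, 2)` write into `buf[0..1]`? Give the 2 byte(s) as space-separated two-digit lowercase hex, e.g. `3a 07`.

09 f1

[8+:8] seq=9 & 0xff = 0x9; word=0x0900
[6+:2] prio=3 & 0x3 = 0x3; word=0x09c0
[0+:6] type=49 & 0x3f = 0x31; word=0x09f1
word = 0x09f1 → big-endian bytes:
  [0]=0x09  [1]=0xf1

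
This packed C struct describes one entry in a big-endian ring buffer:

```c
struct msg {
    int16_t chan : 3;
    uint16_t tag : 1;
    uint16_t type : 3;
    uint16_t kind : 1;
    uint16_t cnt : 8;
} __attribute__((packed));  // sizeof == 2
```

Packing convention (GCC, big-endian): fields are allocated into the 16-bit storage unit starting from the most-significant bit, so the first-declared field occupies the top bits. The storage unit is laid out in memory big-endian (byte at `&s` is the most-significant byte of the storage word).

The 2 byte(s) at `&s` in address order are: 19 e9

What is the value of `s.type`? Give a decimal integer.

4

[0]=0x19 [1]=0xe9 (big-endian) → word 0x19e9
chan:3 @ bit 13 → (0x19e9>>13)&0x7 = 0x0
tag:1 @ bit 12 → (0x19e9>>12)&0x1 = 0x1
type:3 @ bit 9 → (0x19e9>>9)&0x7 = 0x4  ←
kind:1 @ bit 8 → (0x19e9>>8)&0x1 = 0x1
cnt:8 @ bit 0 → (0x19e9>>0)&0xff = 0xe9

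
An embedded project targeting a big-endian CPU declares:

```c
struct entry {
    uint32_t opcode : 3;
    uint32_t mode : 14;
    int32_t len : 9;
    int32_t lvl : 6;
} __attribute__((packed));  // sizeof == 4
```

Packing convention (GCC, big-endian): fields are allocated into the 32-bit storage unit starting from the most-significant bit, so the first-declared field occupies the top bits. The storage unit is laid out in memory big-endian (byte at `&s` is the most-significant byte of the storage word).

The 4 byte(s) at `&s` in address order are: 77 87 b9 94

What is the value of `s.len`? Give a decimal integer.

230

[0]=0x77 [1]=0x87 [2]=0xb9 [3]=0x94 (big-endian) → word 0x7787b994
opcode [29+:3] = (word>>29) & 0x7 = 3
mode [15+:14] = (word>>15) & 0x3fff = 12047
len [6+:9] = (word>>6) & 0x1ff = 230  ←
lvl [0+:6] = (word>>0) & 0x3f = 20
len signed 9b, MSB=0: value = 230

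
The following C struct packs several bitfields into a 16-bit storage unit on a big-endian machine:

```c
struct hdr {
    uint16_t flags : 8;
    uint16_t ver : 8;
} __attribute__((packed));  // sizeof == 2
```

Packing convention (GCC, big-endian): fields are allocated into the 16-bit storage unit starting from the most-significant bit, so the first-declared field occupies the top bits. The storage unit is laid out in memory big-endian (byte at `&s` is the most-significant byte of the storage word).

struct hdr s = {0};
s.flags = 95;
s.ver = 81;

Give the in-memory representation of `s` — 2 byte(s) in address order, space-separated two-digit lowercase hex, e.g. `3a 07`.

flags (8b) val=95 bits=0x5f at bit 8: 0x5f00
ver (8b) val=81 bits=0x51 at bit 0: 0x5f51
word = 0x5f51 → big-endian bytes:
  [0]=0x5f  [1]=0x51

5f 51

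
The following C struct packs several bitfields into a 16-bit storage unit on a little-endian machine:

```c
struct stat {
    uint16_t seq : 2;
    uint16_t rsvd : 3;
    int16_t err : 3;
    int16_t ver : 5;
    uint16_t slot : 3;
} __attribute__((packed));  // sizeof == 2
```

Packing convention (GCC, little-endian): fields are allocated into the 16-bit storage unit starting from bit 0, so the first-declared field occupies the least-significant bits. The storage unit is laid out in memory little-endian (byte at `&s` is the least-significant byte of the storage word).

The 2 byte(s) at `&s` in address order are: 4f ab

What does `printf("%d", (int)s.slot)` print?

5

[0]=0x4f [1]=0xab (little-endian) → word 0xab4f
seq:2 @ bit 0 → (0xab4f>>0)&0x3 = 0x3
rsvd:3 @ bit 2 → (0xab4f>>2)&0x7 = 0x3
err:3 @ bit 5 → (0xab4f>>5)&0x7 = 0x2
ver:5 @ bit 8 → (0xab4f>>8)&0x1f = 0xb
slot:3 @ bit 13 → (0xab4f>>13)&0x7 = 0x5  ←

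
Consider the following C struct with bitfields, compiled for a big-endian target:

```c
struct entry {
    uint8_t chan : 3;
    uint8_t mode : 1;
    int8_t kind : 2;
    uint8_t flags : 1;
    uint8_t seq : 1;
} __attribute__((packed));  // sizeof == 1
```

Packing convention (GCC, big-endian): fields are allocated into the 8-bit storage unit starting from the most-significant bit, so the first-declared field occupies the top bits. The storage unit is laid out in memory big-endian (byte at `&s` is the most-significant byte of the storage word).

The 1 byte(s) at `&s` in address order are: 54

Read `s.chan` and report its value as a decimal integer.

2

[0]=0x54 (big-endian) → word 0x54
chan:3 @ bit 5 → (0x54>>5)&0x7 = 0x2  ←
mode:1 @ bit 4 → (0x54>>4)&0x1 = 0x1
kind:2 @ bit 2 → (0x54>>2)&0x3 = 0x1
flags:1 @ bit 1 → (0x54>>1)&0x1 = 0x0
seq:1 @ bit 0 → (0x54>>0)&0x1 = 0x0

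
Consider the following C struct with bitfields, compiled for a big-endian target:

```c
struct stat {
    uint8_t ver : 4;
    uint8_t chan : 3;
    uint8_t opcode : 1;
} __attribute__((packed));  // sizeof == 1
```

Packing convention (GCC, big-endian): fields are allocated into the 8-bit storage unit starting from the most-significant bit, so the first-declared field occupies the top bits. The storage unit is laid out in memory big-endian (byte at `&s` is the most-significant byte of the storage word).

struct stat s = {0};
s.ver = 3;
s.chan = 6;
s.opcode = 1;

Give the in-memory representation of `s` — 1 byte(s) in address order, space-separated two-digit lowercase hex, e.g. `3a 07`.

3d

ver:4 = 3 → 0x3 << 4 → word 0x30
chan:3 = 6 → 0x6 << 1 → word 0x3c
opcode:1 = 1 → 0x1 << 0 → word 0x3d
word = 0x3d → big-endian bytes:
  [0]=0x3d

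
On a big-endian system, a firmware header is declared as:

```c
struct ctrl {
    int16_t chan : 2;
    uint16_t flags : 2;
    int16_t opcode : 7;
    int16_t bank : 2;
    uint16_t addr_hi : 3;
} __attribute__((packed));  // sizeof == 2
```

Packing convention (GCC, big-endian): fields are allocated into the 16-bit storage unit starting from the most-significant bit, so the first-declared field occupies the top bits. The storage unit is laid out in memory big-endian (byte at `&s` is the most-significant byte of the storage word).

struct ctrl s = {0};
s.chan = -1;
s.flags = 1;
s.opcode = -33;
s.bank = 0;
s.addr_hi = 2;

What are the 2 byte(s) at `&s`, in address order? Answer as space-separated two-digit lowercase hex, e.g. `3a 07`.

db e2

chan (2b) val=-1 bits=0x3 at bit 14: 0xc000
flags (2b) val=1 bits=0x1 at bit 12: 0xd000
opcode (7b) val=-33 bits=0x5f at bit 5: 0xdbe0
bank (2b) val=0 bits=0x0 at bit 3: 0xdbe0
addr_hi (3b) val=2 bits=0x2 at bit 0: 0xdbe2
word = 0xdbe2 → big-endian bytes:
  [0]=0xdb  [1]=0xe2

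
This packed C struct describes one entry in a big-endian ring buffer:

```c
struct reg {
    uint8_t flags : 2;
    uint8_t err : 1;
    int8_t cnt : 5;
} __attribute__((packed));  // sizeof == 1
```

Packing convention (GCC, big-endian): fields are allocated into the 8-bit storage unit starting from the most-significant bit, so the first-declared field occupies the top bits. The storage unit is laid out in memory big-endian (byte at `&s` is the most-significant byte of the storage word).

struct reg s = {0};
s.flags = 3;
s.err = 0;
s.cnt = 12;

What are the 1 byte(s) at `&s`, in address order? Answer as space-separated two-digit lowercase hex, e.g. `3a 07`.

cc

flags:2 = 3 → 0x3 << 6 → word 0xc0
err:1 = 0 → 0x0 << 5 → word 0xc0
cnt:5 = 12 → 0xc << 0 → word 0xcc
word = 0xcc → big-endian bytes:
  [0]=0xcc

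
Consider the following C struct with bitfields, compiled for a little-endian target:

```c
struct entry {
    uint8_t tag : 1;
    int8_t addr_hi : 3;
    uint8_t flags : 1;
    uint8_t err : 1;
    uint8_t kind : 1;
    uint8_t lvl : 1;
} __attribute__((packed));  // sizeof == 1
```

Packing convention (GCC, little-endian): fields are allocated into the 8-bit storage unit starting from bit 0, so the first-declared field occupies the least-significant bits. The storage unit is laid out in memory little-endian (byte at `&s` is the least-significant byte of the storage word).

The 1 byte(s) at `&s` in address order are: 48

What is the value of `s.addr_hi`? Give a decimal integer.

[0]=0x48 (little-endian) → word 0x48
tag:1 @ bit 0 → (0x48>>0)&0x1 = 0x0
addr_hi:3 @ bit 1 → (0x48>>1)&0x7 = 0x4  ←
flags:1 @ bit 4 → (0x48>>4)&0x1 = 0x0
err:1 @ bit 5 → (0x48>>5)&0x1 = 0x0
kind:1 @ bit 6 → (0x48>>6)&0x1 = 0x1
lvl:1 @ bit 7 → (0x48>>7)&0x1 = 0x0
addr_hi signed 3b, MSB=1: 4 - 8 = -4

-4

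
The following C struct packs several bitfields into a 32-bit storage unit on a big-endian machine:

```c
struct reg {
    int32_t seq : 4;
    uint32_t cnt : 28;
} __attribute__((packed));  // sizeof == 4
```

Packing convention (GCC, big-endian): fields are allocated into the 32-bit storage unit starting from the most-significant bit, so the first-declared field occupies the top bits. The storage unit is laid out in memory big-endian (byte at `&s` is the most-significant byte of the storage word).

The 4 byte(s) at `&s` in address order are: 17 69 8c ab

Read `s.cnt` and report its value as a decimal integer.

124357803

[0]=0x17 [1]=0x69 [2]=0x8c [3]=0xab (big-endian) → word 0x17698cab
seq:4 @ bit 28 → (0x17698cab>>28)&0xf = 0x1
cnt:28 @ bit 0 → (0x17698cab>>0)&0xfffffff = 0x7698cab  ←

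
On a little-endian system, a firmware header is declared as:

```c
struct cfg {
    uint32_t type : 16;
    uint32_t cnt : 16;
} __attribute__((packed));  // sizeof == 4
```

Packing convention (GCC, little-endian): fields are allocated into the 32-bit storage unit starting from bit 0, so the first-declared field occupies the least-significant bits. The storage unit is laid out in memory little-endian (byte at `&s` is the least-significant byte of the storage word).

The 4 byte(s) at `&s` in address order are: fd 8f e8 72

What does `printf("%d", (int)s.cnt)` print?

29416

[0]=0xfd [1]=0x8f [2]=0xe8 [3]=0x72 (little-endian) → word 0x72e88ffd
type [0+:16] = (word>>0) & 0xffff = 36861
cnt [16+:16] = (word>>16) & 0xffff = 29416  ←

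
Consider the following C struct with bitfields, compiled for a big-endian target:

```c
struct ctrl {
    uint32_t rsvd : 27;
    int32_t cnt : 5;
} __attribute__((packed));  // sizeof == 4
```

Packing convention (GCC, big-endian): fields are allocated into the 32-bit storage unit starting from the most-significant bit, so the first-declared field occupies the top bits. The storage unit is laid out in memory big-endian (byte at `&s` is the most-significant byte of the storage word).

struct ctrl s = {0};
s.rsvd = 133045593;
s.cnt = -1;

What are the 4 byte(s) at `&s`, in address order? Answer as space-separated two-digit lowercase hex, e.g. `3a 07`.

[5+:27] rsvd=133045593 & 0x7ffffff = 0x7ee1d59; word=0xfdc3ab20
[0+:5] cnt=-1 & 0x1f = 0x1f; word=0xfdc3ab3f
word = 0xfdc3ab3f → big-endian bytes:
  [0]=0xfd  [1]=0xc3  [2]=0xab  [3]=0x3f

fd c3 ab 3f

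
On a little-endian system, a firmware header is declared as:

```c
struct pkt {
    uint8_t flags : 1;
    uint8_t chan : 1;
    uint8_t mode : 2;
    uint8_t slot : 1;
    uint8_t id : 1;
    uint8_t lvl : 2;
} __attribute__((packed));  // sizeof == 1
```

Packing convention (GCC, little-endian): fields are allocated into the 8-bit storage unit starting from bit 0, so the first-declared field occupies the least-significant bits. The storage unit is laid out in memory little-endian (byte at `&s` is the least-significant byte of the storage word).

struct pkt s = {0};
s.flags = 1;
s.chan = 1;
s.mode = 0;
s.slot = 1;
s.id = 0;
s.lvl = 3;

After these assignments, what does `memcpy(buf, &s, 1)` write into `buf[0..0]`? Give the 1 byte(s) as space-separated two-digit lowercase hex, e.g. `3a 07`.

flags:1 = 1 → 0x1 << 0 → word 0x01
chan:1 = 1 → 0x1 << 1 → word 0x03
mode:2 = 0 → 0x0 << 2 → word 0x03
slot:1 = 1 → 0x1 << 4 → word 0x13
id:1 = 0 → 0x0 << 5 → word 0x13
lvl:2 = 3 → 0x3 << 6 → word 0xd3
word = 0xd3 → little-endian bytes:
  [0]=0xd3

d3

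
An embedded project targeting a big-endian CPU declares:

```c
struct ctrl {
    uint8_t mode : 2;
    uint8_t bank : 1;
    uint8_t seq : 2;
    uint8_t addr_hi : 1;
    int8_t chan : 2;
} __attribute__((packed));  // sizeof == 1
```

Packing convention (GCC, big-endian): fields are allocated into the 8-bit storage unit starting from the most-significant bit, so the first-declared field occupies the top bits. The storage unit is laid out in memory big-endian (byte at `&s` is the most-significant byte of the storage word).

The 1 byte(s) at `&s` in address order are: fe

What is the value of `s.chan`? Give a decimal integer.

-2

[0]=0xfe (big-endian) → word 0xfe
mode [6+:2] = (word>>6) & 0x3 = 3
bank [5+:1] = (word>>5) & 0x1 = 1
seq [3+:2] = (word>>3) & 0x3 = 3
addr_hi [2+:1] = (word>>2) & 0x1 = 1
chan [0+:2] = (word>>0) & 0x3 = 2  ←
chan signed 2b, MSB=1: 2 - 4 = -2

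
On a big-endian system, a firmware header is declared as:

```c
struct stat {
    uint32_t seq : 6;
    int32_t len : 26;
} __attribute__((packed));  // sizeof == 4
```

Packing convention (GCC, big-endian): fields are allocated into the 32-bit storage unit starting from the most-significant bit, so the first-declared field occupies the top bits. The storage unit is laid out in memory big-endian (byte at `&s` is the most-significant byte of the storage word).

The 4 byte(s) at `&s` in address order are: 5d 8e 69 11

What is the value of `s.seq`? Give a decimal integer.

[0]=0x5d [1]=0x8e [2]=0x69 [3]=0x11 (big-endian) → word 0x5d8e6911
seq:6 @ bit 26 → (0x5d8e6911>>26)&0x3f = 0x17  ←
len:26 @ bit 0 → (0x5d8e6911>>0)&0x3ffffff = 0x18e6911

23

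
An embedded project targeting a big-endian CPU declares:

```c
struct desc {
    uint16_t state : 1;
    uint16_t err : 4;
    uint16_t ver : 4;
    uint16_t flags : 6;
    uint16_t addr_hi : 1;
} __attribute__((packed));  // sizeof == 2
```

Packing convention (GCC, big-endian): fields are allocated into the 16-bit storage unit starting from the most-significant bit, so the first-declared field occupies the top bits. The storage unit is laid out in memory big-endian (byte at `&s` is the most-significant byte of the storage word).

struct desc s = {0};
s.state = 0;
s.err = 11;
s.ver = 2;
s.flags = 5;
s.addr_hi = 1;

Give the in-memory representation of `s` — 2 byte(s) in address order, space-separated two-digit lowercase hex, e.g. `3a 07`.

59 0b

[15+:1] state=0 & 0x1 = 0x0; word=0x0000
[11+:4] err=11 & 0xf = 0xb; word=0x5800
[7+:4] ver=2 & 0xf = 0x2; word=0x5900
[1+:6] flags=5 & 0x3f = 0x5; word=0x590a
[0+:1] addr_hi=1 & 0x1 = 0x1; word=0x590b
word = 0x590b → big-endian bytes:
  [0]=0x59  [1]=0x0b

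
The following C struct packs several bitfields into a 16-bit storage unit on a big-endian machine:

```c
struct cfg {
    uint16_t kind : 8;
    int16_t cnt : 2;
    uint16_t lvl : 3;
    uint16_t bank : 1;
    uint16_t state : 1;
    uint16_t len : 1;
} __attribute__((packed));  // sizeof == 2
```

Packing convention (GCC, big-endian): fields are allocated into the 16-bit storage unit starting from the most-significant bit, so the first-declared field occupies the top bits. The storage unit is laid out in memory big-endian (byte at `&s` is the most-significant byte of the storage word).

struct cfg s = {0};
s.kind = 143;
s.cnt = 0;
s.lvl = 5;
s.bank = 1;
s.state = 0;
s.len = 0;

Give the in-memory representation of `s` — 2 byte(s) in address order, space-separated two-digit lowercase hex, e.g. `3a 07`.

8f 2c

kind (8b) val=143 bits=0x8f at bit 8: 0x8f00
cnt (2b) val=0 bits=0x0 at bit 6: 0x8f00
lvl (3b) val=5 bits=0x5 at bit 3: 0x8f28
bank (1b) val=1 bits=0x1 at bit 2: 0x8f2c
state (1b) val=0 bits=0x0 at bit 1: 0x8f2c
len (1b) val=0 bits=0x0 at bit 0: 0x8f2c
word = 0x8f2c → big-endian bytes:
  [0]=0x8f  [1]=0x2c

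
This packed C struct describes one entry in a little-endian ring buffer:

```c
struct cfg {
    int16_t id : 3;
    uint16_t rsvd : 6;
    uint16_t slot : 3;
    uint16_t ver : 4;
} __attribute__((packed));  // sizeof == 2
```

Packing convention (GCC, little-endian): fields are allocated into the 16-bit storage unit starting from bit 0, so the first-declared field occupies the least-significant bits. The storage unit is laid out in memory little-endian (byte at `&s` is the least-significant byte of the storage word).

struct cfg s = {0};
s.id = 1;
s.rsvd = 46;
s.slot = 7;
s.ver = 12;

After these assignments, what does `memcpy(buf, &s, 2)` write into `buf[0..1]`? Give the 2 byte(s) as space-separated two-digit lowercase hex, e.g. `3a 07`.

id:3 = 1 → 0x1 << 0 → word 0x0001
rsvd:6 = 46 → 0x2e << 3 → word 0x0171
slot:3 = 7 → 0x7 << 9 → word 0x0f71
ver:4 = 12 → 0xc << 12 → word 0xcf71
word = 0xcf71 → little-endian bytes:
  [0]=0x71  [1]=0xcf

71 cf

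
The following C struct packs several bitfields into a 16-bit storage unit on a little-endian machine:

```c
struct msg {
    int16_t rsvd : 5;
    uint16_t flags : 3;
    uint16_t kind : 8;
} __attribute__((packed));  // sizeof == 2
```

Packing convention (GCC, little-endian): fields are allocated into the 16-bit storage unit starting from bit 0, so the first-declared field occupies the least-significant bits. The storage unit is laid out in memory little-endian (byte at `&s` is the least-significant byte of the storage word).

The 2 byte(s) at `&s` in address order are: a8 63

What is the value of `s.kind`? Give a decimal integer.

[0]=0xa8 [1]=0x63 (little-endian) → word 0x63a8
rsvd:5 @ bit 0 → (0x63a8>>0)&0x1f = 0x8
flags:3 @ bit 5 → (0x63a8>>5)&0x7 = 0x5
kind:8 @ bit 8 → (0x63a8>>8)&0xff = 0x63  ←

99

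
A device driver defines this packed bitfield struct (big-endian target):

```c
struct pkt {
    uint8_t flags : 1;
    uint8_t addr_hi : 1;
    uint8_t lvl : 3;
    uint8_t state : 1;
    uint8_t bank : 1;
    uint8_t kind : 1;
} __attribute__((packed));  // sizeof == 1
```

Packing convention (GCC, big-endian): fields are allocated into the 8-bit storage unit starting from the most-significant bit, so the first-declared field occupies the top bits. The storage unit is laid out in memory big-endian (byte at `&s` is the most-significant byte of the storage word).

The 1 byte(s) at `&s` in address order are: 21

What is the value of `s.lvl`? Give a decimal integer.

[0]=0x21 (big-endian) → word 0x21
flags:1 @ bit 7 → (0x21>>7)&0x1 = 0x0
addr_hi:1 @ bit 6 → (0x21>>6)&0x1 = 0x0
lvl:3 @ bit 3 → (0x21>>3)&0x7 = 0x4  ←
state:1 @ bit 2 → (0x21>>2)&0x1 = 0x0
bank:1 @ bit 1 → (0x21>>1)&0x1 = 0x0
kind:1 @ bit 0 → (0x21>>0)&0x1 = 0x1

4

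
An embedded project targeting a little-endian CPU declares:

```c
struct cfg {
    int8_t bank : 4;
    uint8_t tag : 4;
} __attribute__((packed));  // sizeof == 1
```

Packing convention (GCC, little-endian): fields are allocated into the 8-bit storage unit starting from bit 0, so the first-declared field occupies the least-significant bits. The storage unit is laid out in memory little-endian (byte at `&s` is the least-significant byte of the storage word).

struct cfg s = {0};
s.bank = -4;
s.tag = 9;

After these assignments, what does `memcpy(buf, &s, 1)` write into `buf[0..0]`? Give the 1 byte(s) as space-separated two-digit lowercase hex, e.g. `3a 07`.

9c

bank (4b) val=-4 bits=0xc at bit 0: 0x0c
tag (4b) val=9 bits=0x9 at bit 4: 0x9c
word = 0x9c → little-endian bytes:
  [0]=0x9c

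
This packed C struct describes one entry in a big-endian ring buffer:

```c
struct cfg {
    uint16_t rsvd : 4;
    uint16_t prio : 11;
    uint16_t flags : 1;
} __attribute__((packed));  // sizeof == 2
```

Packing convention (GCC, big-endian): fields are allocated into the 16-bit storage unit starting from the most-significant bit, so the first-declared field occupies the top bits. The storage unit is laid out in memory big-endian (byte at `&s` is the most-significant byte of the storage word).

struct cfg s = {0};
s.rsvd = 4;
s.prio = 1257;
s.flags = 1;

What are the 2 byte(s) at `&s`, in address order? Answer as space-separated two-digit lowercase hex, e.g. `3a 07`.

49 d3

[12+:4] rsvd=4 & 0xf = 0x4; word=0x4000
[1+:11] prio=1257 & 0x7ff = 0x4e9; word=0x49d2
[0+:1] flags=1 & 0x1 = 0x1; word=0x49d3
word = 0x49d3 → big-endian bytes:
  [0]=0x49  [1]=0xd3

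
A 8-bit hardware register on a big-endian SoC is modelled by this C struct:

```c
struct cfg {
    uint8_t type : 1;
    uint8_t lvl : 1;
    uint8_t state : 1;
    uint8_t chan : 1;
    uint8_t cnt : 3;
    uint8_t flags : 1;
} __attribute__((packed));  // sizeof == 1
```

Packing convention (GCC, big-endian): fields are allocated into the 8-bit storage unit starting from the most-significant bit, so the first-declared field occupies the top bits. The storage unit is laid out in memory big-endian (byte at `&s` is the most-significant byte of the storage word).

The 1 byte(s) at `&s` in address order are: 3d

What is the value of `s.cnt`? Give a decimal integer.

[0]=0x3d (big-endian) → word 0x3d
type [7+:1] = (word>>7) & 0x1 = 0
lvl [6+:1] = (word>>6) & 0x1 = 0
state [5+:1] = (word>>5) & 0x1 = 1
chan [4+:1] = (word>>4) & 0x1 = 1
cnt [1+:3] = (word>>1) & 0x7 = 6  ←
flags [0+:1] = (word>>0) & 0x1 = 1

6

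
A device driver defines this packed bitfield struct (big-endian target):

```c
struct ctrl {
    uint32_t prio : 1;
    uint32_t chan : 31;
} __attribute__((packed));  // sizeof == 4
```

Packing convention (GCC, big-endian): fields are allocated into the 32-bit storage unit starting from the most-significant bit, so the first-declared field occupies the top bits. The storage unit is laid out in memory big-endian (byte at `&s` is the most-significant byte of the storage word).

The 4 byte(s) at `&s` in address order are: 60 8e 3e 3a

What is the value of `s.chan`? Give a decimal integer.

[0]=0x60 [1]=0x8e [2]=0x3e [3]=0x3a (big-endian) → word 0x608e3e3a
prio:1 @ bit 31 → (0x608e3e3a>>31)&0x1 = 0x0
chan:31 @ bit 0 → (0x608e3e3a>>0)&0x7fffffff = 0x608e3e3a  ←

1619934778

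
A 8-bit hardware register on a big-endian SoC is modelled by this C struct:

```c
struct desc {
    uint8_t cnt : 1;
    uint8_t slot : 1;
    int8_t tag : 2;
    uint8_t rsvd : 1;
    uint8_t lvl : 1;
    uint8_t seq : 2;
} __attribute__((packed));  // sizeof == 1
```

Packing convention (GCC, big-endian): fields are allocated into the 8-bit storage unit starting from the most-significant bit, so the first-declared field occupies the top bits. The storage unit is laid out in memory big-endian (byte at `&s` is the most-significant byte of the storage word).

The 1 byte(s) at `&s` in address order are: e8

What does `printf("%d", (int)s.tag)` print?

-2

[0]=0xe8 (big-endian) → word 0xe8
cnt:1 @ bit 7 → (0xe8>>7)&0x1 = 0x1
slot:1 @ bit 6 → (0xe8>>6)&0x1 = 0x1
tag:2 @ bit 4 → (0xe8>>4)&0x3 = 0x2  ←
rsvd:1 @ bit 3 → (0xe8>>3)&0x1 = 0x1
lvl:1 @ bit 2 → (0xe8>>2)&0x1 = 0x0
seq:2 @ bit 0 → (0xe8>>0)&0x3 = 0x0
tag signed 2b, MSB=1: 2 - 4 = -2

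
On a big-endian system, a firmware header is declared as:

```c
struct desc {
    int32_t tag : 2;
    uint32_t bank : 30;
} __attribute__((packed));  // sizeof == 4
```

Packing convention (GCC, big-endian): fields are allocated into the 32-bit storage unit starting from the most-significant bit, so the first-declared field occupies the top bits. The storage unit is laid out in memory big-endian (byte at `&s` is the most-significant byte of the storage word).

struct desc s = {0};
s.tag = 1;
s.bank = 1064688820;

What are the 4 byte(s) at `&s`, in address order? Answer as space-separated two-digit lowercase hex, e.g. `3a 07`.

[30+:2] tag=1 & 0x3 = 0x1; word=0x40000000
[0+:30] bank=1064688820 & 0x3fffffff = 0x3f75dcb4; word=0x7f75dcb4
word = 0x7f75dcb4 → big-endian bytes:
  [0]=0x7f  [1]=0x75  [2]=0xdc  [3]=0xb4

7f 75 dc b4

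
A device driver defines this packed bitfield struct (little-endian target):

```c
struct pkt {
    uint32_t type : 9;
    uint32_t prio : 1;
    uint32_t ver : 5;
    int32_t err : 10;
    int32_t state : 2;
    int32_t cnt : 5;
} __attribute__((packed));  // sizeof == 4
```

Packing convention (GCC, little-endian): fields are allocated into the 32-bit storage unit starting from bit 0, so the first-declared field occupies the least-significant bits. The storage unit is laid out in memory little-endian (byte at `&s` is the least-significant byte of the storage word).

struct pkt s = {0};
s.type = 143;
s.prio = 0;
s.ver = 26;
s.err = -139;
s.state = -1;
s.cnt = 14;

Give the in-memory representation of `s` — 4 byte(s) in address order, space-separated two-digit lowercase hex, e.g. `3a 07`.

type (9b) val=143 bits=0x8f at bit 0: 0x0000008f
prio (1b) val=0 bits=0x0 at bit 9: 0x0000008f
ver (5b) val=26 bits=0x1a at bit 10: 0x0000688f
err (10b) val=-139 bits=0x375 at bit 15: 0x01bae88f
state (2b) val=-1 bits=0x3 at bit 25: 0x07bae88f
cnt (5b) val=14 bits=0xe at bit 27: 0x77bae88f
word = 0x77bae88f → little-endian bytes:
  [0]=0x8f  [1]=0xe8  [2]=0xba  [3]=0x77

8f e8 ba 77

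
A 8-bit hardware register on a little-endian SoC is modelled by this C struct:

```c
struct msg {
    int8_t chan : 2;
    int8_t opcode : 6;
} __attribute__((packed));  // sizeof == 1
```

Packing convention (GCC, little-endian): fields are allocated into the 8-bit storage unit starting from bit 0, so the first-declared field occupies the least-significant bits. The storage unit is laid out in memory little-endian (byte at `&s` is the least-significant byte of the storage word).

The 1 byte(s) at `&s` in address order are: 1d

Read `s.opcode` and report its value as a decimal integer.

7

[0]=0x1d (little-endian) → word 0x1d
chan:2 @ bit 0 → (0x1d>>0)&0x3 = 0x1
opcode:6 @ bit 2 → (0x1d>>2)&0x3f = 0x7  ←
opcode signed 6b, MSB=0: value = 7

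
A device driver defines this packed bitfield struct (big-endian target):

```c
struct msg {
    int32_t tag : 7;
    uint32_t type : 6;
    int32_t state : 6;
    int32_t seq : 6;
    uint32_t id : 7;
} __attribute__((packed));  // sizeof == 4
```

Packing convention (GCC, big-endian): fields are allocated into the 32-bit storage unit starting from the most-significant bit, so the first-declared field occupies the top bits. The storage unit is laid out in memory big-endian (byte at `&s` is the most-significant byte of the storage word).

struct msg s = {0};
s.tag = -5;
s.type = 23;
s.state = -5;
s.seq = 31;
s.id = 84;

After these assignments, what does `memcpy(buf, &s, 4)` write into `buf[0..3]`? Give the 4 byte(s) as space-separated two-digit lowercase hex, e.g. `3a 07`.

tag (7b) val=-5 bits=0x7b at bit 25: 0xf6000000
type (6b) val=23 bits=0x17 at bit 19: 0xf6b80000
state (6b) val=-5 bits=0x3b at bit 13: 0xf6bf6000
seq (6b) val=31 bits=0x1f at bit 7: 0xf6bf6f80
id (7b) val=84 bits=0x54 at bit 0: 0xf6bf6fd4
word = 0xf6bf6fd4 → big-endian bytes:
  [0]=0xf6  [1]=0xbf  [2]=0x6f  [3]=0xd4

f6 bf 6f d4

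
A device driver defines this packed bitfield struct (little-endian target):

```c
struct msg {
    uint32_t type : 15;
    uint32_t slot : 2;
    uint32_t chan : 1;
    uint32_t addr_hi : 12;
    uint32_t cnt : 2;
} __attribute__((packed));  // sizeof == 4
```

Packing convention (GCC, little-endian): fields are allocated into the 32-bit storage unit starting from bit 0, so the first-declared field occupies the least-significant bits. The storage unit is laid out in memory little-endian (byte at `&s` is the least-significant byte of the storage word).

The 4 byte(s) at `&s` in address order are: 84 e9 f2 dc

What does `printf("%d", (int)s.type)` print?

27012

[0]=0x84 [1]=0xe9 [2]=0xf2 [3]=0xdc (little-endian) → word 0xdcf2e984
type:15 @ bit 0 → (0xdcf2e984>>0)&0x7fff = 0x6984  ←
slot:2 @ bit 15 → (0xdcf2e984>>15)&0x3 = 0x1
chan:1 @ bit 17 → (0xdcf2e984>>17)&0x1 = 0x1
addr_hi:12 @ bit 18 → (0xdcf2e984>>18)&0xfff = 0x73c
cnt:2 @ bit 30 → (0xdcf2e984>>30)&0x3 = 0x3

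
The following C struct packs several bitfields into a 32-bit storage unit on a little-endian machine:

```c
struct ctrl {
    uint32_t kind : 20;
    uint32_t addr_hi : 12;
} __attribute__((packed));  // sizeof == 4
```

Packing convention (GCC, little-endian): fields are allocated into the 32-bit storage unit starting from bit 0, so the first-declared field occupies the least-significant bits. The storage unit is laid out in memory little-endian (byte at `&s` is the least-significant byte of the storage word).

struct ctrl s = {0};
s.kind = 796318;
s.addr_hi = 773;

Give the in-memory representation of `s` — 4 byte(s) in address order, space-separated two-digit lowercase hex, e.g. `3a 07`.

kind (20b) val=796318 bits=0xc269e at bit 0: 0x000c269e
addr_hi (12b) val=773 bits=0x305 at bit 20: 0x305c269e
word = 0x305c269e → little-endian bytes:
  [0]=0x9e  [1]=0x26  [2]=0x5c  [3]=0x30

9e 26 5c 30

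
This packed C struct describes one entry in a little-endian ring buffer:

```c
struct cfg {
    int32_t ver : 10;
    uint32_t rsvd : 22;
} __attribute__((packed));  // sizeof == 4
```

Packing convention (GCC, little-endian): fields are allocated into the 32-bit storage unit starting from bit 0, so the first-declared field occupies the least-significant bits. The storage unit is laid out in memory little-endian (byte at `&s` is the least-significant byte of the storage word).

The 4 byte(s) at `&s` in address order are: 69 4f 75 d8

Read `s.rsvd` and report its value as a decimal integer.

[0]=0x69 [1]=0x4f [2]=0x75 [3]=0xd8 (little-endian) → word 0xd8754f69
ver:10 @ bit 0 → (0xd8754f69>>0)&0x3ff = 0x369
rsvd:22 @ bit 10 → (0xd8754f69>>10)&0x3fffff = 0x361d53  ←

3546451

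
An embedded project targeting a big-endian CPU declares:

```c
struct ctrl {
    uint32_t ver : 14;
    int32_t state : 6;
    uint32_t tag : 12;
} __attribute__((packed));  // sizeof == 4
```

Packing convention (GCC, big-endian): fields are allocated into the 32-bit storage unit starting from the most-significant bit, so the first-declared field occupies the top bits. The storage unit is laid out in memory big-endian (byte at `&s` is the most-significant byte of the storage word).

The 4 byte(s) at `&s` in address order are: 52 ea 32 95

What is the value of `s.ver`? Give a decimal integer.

[0]=0x52 [1]=0xea [2]=0x32 [3]=0x95 (big-endian) → word 0x52ea3295
ver:14 @ bit 18 → (0x52ea3295>>18)&0x3fff = 0x14ba  ←
state:6 @ bit 12 → (0x52ea3295>>12)&0x3f = 0x23
tag:12 @ bit 0 → (0x52ea3295>>0)&0xfff = 0x295

5306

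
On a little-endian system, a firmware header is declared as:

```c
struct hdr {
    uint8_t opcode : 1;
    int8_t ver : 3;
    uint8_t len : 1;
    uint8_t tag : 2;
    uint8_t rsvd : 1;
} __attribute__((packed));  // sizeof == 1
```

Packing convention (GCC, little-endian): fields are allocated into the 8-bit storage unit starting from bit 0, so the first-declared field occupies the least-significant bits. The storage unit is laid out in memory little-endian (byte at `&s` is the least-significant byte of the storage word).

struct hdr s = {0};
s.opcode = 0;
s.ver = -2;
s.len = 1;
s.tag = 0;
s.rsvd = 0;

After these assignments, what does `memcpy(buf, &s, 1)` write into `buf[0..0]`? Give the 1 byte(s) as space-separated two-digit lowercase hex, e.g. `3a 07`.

1c

opcode:1 = 0 → 0x0 << 0 → word 0x00
ver:3 = -2 → 0x6 << 1 → word 0x0c
len:1 = 1 → 0x1 << 4 → word 0x1c
tag:2 = 0 → 0x0 << 5 → word 0x1c
rsvd:1 = 0 → 0x0 << 7 → word 0x1c
word = 0x1c → little-endian bytes:
  [0]=0x1c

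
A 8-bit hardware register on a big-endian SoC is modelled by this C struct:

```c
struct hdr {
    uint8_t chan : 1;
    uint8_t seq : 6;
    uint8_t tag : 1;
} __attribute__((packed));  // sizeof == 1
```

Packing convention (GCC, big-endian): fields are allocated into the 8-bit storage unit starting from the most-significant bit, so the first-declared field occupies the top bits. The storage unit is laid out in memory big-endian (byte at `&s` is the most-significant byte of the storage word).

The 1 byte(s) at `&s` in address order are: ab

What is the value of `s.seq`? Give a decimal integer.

[0]=0xab (big-endian) → word 0xab
chan [7+:1] = (word>>7) & 0x1 = 1
seq [1+:6] = (word>>1) & 0x3f = 21  ←
tag [0+:1] = (word>>0) & 0x1 = 1

21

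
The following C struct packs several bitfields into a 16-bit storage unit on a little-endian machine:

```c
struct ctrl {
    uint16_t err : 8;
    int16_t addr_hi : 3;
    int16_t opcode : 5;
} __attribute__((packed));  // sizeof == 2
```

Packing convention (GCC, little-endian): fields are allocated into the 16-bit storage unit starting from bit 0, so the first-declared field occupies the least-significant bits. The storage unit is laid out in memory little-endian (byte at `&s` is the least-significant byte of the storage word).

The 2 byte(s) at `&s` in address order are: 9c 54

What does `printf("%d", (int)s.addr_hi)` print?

-4

[0]=0x9c [1]=0x54 (little-endian) → word 0x549c
err:8 @ bit 0 → (0x549c>>0)&0xff = 0x9c
addr_hi:3 @ bit 8 → (0x549c>>8)&0x7 = 0x4  ←
opcode:5 @ bit 11 → (0x549c>>11)&0x1f = 0xa
addr_hi signed 3b, MSB=1: 4 - 8 = -4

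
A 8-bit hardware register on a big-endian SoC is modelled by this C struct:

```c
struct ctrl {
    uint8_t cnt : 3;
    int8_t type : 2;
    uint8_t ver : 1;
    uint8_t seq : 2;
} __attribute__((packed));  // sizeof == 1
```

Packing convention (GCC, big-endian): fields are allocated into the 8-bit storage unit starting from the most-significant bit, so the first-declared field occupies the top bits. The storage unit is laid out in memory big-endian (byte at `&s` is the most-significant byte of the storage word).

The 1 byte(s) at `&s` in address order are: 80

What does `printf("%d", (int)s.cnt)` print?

[0]=0x80 (big-endian) → word 0x80
cnt [5+:3] = (word>>5) & 0x7 = 4  ←
type [3+:2] = (word>>3) & 0x3 = 0
ver [2+:1] = (word>>2) & 0x1 = 0
seq [0+:2] = (word>>0) & 0x3 = 0

4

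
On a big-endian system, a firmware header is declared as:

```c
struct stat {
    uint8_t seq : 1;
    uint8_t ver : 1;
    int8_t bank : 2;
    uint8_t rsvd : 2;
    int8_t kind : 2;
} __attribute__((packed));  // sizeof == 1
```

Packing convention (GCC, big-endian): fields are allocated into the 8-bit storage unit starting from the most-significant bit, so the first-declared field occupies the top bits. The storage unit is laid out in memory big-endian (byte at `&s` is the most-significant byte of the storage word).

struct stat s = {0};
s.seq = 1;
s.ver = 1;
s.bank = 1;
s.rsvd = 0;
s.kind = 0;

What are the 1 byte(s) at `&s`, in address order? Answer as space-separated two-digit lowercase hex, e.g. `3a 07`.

d0

seq (1b) val=1 bits=0x1 at bit 7: 0x80
ver (1b) val=1 bits=0x1 at bit 6: 0xc0
bank (2b) val=1 bits=0x1 at bit 4: 0xd0
rsvd (2b) val=0 bits=0x0 at bit 2: 0xd0
kind (2b) val=0 bits=0x0 at bit 0: 0xd0
word = 0xd0 → big-endian bytes:
  [0]=0xd0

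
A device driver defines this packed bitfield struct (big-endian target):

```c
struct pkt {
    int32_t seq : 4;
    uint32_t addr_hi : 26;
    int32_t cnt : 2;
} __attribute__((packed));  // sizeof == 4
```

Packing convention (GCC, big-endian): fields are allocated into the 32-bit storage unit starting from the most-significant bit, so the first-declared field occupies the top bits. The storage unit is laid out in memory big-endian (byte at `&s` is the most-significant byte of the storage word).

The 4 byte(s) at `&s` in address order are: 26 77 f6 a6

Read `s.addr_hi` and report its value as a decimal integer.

[0]=0x26 [1]=0x77 [2]=0xf6 [3]=0xa6 (big-endian) → word 0x2677f6a6
seq [28+:4] = (word>>28) & 0xf = 2
addr_hi [2+:26] = (word>>2) & 0x3ffffff = 27131305  ←
cnt [0+:2] = (word>>0) & 0x3 = 2

27131305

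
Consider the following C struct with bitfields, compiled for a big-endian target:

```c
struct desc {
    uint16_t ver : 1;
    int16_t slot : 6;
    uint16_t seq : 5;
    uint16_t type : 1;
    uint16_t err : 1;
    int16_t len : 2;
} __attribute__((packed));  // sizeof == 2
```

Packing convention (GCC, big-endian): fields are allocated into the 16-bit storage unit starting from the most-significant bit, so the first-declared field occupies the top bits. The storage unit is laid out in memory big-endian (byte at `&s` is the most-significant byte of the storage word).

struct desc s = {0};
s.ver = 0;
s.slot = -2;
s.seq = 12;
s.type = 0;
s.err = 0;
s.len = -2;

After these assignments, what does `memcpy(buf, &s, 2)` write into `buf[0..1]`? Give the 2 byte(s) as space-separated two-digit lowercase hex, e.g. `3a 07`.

7c c2

ver (1b) val=0 bits=0x0 at bit 15: 0x0000
slot (6b) val=-2 bits=0x3e at bit 9: 0x7c00
seq (5b) val=12 bits=0xc at bit 4: 0x7cc0
type (1b) val=0 bits=0x0 at bit 3: 0x7cc0
err (1b) val=0 bits=0x0 at bit 2: 0x7cc0
len (2b) val=-2 bits=0x2 at bit 0: 0x7cc2
word = 0x7cc2 → big-endian bytes:
  [0]=0x7c  [1]=0xc2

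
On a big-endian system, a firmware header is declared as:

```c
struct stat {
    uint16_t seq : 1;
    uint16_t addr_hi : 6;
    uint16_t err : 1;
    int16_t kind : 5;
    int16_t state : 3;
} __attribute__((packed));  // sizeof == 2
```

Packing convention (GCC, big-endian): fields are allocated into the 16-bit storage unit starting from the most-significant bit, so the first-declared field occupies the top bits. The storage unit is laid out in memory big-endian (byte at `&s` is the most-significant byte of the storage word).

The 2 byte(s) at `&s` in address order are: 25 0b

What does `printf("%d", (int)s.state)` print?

[0]=0x25 [1]=0x0b (big-endian) → word 0x250b
seq [15+:1] = (word>>15) & 0x1 = 0
addr_hi [9+:6] = (word>>9) & 0x3f = 18
err [8+:1] = (word>>8) & 0x1 = 1
kind [3+:5] = (word>>3) & 0x1f = 1
state [0+:3] = (word>>0) & 0x7 = 3  ←
state signed 3b, MSB=0: value = 3

3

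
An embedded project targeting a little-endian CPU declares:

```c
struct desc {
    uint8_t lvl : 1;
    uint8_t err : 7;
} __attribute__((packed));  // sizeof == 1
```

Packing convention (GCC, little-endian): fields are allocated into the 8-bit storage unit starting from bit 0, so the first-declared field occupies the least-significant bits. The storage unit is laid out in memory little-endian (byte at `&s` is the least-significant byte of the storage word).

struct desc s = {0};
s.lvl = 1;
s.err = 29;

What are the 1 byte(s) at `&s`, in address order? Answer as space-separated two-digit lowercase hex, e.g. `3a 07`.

lvl (1b) val=1 bits=0x1 at bit 0: 0x01
err (7b) val=29 bits=0x1d at bit 1: 0x3b
word = 0x3b → little-endian bytes:
  [0]=0x3b

3b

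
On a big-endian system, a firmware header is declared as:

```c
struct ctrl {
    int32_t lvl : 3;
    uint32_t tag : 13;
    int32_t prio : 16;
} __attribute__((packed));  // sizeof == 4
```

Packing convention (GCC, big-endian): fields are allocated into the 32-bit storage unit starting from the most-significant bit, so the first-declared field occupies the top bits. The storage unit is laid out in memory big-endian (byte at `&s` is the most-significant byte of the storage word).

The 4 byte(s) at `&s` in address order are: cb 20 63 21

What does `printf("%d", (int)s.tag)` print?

[0]=0xcb [1]=0x20 [2]=0x63 [3]=0x21 (big-endian) → word 0xcb206321
lvl:3 @ bit 29 → (0xcb206321>>29)&0x7 = 0x6
tag:13 @ bit 16 → (0xcb206321>>16)&0x1fff = 0xb20  ←
prio:16 @ bit 0 → (0xcb206321>>0)&0xffff = 0x6321

2848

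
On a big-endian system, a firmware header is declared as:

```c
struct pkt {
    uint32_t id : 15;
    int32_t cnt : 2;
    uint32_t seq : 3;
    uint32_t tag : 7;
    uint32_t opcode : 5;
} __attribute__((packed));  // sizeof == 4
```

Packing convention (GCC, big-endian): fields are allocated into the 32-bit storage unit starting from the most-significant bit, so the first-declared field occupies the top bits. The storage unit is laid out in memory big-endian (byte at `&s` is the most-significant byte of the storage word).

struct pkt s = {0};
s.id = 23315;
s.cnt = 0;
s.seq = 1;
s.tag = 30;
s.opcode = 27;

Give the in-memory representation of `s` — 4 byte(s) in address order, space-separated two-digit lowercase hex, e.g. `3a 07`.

[17+:15] id=23315 & 0x7fff = 0x5b13; word=0xb6260000
[15+:2] cnt=0 & 0x3 = 0x0; word=0xb6260000
[12+:3] seq=1 & 0x7 = 0x1; word=0xb6261000
[5+:7] tag=30 & 0x7f = 0x1e; word=0xb62613c0
[0+:5] opcode=27 & 0x1f = 0x1b; word=0xb62613db
word = 0xb62613db → big-endian bytes:
  [0]=0xb6  [1]=0x26  [2]=0x13  [3]=0xdb

b6 26 13 db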